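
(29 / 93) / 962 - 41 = -3668077 / 89466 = -41.00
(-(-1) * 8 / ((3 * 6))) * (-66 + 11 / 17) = -4444 / 153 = -29.05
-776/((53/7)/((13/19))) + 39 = -31343/1007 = -31.13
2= 2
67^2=4489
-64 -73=-137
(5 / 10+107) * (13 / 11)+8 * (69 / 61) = 182639 / 1342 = 136.09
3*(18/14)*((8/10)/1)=108/35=3.09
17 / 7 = 2.43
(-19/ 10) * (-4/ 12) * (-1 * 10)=-19/ 3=-6.33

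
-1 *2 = -2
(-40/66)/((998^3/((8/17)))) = -20/69705090939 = -0.00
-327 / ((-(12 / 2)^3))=109 / 72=1.51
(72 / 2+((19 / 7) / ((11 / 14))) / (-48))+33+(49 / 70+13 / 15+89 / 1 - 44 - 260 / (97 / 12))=10669541 / 128040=83.33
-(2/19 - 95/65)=335/247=1.36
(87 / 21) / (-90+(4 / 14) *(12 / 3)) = -29 / 622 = -0.05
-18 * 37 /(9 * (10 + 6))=-37 /8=-4.62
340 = 340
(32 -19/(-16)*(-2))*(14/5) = 1659/20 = 82.95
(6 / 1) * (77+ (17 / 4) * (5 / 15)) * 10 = 4705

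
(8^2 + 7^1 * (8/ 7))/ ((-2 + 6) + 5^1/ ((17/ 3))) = 1224/ 83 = 14.75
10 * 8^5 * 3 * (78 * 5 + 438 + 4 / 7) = 5701632000 / 7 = 814518857.14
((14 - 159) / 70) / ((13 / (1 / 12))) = -0.01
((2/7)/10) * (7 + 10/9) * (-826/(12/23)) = -366.89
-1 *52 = -52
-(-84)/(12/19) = 133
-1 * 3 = -3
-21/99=-7/33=-0.21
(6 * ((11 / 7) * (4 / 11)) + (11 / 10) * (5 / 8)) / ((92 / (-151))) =-69611 / 10304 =-6.76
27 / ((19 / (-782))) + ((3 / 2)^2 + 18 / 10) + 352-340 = -416181 / 380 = -1095.21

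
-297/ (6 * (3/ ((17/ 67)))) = -561/ 134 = -4.19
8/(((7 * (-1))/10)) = -80/7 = -11.43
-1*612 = -612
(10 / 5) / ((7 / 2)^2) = 8 / 49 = 0.16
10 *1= 10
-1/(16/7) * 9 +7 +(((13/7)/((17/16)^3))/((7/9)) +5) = 38722785/3851792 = 10.05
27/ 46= 0.59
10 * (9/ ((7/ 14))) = 180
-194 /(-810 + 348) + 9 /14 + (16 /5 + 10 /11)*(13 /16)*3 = 102367 /9240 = 11.08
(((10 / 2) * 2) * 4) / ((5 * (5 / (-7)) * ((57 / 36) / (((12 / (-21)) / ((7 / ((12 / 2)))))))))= 3.46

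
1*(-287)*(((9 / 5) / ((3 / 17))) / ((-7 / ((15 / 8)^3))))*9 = 12702825 / 512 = 24810.21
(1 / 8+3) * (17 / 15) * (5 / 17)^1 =1.04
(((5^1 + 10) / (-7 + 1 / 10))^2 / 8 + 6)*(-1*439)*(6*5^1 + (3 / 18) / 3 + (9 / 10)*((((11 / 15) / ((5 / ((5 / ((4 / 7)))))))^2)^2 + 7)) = -570060101146009 / 5078400000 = -112251.91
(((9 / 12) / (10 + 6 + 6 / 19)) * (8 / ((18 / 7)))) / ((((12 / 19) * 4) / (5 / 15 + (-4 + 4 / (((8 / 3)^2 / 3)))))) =-48013 / 428544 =-0.11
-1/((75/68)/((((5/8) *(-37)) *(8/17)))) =148/15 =9.87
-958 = -958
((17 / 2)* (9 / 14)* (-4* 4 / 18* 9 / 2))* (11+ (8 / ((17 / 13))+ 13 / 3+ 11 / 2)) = -8247 / 14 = -589.07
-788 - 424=-1212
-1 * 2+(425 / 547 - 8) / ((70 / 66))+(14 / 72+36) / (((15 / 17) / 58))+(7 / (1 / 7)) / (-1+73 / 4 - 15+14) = 31897817173 / 13439790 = 2373.39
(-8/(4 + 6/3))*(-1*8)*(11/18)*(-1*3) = -176/9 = -19.56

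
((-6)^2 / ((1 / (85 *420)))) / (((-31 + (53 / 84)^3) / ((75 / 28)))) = -2040383520000 / 18224947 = -111955.53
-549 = -549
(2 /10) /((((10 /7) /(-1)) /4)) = -14 /25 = -0.56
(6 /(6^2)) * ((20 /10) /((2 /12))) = 2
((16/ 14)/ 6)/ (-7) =-0.03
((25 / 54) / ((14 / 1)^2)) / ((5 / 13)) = 65 / 10584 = 0.01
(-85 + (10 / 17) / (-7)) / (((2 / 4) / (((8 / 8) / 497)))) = -20250 / 59143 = -0.34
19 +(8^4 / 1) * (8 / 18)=16555 / 9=1839.44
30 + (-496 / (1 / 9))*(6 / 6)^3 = -4434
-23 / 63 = -0.37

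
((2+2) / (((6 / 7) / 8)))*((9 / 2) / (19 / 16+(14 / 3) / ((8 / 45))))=2688 / 439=6.12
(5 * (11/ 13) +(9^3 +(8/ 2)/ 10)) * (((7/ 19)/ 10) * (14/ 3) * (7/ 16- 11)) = -15187991/ 11400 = -1332.28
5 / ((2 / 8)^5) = 5120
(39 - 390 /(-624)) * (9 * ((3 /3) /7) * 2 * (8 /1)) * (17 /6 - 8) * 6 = -176886 /7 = -25269.43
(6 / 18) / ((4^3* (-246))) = -0.00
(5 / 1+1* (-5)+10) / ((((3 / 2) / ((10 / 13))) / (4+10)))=2800 / 39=71.79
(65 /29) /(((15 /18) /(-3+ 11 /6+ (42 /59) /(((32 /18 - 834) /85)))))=-610285 /183077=-3.33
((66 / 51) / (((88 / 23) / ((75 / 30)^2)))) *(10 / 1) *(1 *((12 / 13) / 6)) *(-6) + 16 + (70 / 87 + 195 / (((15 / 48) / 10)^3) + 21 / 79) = 19411227230185 / 3037866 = 6389757.56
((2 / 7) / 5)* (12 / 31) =24 / 1085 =0.02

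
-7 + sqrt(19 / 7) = -7 + sqrt(133) / 7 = -5.35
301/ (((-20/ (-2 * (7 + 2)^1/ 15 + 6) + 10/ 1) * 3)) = 86/ 5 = 17.20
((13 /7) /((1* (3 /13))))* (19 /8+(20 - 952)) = -418951 /56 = -7481.27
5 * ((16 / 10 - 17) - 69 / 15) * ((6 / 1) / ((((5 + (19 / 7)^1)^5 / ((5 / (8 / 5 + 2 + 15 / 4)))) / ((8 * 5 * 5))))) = -42875000 / 14348907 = -2.99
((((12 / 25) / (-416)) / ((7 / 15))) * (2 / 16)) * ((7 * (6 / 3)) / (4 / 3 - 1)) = -27 / 2080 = -0.01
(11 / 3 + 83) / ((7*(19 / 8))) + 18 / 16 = 20231 / 3192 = 6.34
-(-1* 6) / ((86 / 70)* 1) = 4.88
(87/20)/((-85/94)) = -4089/850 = -4.81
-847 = -847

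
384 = 384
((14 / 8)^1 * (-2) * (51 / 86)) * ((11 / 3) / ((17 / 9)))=-693 / 172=-4.03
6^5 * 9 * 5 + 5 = 349925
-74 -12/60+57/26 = -9361/130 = -72.01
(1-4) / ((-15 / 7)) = 7 / 5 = 1.40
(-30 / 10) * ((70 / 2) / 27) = -3.89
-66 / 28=-33 / 14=-2.36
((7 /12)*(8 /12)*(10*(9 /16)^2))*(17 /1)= 20.92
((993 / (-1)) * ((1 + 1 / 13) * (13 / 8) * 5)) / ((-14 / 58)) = 35996.25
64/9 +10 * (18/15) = 172/9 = 19.11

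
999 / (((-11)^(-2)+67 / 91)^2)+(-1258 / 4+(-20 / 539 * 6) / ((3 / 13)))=53856543180039 / 36224682956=1486.74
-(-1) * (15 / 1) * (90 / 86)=675 / 43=15.70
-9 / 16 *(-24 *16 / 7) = 216 / 7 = 30.86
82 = 82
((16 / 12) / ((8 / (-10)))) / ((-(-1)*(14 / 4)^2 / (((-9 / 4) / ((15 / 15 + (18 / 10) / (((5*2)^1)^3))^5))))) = 46875000000000000000 / 154508095188290118401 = 0.30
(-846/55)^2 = 715716/3025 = 236.60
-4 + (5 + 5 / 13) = 18 / 13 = 1.38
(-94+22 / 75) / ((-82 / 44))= 154616 / 3075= 50.28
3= 3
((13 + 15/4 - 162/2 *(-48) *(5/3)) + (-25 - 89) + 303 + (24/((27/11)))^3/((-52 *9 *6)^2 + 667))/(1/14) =1076134720566115/11497104198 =93600.50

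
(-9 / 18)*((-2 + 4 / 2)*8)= 0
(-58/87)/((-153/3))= 2/153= 0.01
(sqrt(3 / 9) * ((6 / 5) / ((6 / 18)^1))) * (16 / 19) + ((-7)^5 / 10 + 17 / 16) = -134371 / 80 + 96 * sqrt(3) / 95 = -1677.89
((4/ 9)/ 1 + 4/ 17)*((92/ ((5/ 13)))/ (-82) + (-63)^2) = 84556888/ 31365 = 2695.90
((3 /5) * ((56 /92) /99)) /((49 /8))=16 /26565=0.00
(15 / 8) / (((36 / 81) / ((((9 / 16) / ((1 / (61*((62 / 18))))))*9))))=2297565 / 512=4487.43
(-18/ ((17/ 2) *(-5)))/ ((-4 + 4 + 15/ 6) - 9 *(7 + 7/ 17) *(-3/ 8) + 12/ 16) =72/ 4805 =0.01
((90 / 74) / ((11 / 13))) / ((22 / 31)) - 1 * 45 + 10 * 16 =1047845 / 8954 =117.03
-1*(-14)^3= 2744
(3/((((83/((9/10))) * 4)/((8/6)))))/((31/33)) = 297/25730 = 0.01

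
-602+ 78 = -524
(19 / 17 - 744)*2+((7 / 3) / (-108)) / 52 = -425546903 / 286416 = -1485.77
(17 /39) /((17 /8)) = 8 /39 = 0.21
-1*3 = -3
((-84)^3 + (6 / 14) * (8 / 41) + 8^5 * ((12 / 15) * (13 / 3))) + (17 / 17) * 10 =-2062517678 / 4305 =-479098.18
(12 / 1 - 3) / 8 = 9 / 8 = 1.12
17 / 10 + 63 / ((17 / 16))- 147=-14621 / 170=-86.01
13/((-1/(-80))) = 1040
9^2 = 81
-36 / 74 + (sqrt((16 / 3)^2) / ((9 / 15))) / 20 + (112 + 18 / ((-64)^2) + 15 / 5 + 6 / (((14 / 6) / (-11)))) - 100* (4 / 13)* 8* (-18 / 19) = 377180735861 / 1179150336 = 319.88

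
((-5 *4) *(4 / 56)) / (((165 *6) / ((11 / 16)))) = -1 / 1008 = -0.00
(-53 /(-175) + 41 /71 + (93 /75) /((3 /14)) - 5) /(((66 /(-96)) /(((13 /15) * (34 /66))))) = -1.08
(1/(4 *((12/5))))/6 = 5/288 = 0.02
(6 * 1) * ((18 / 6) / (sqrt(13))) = 4.99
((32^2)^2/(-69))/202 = -524288/6969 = -75.23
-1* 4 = -4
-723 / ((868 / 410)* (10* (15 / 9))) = -88929 / 4340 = -20.49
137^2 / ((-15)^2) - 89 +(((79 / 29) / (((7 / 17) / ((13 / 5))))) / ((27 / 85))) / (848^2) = -550038105941 / 98535225600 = -5.58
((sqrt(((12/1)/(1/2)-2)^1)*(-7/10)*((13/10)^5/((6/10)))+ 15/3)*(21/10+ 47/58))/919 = 422/26651-548399761*sqrt(22)/39976500000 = -0.05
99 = 99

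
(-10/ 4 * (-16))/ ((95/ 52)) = 416/ 19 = 21.89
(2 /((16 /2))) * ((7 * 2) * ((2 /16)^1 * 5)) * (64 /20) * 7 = 49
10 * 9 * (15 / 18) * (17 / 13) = 1275 / 13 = 98.08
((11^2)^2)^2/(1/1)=214358881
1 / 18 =0.06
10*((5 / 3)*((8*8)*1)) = 3200 / 3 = 1066.67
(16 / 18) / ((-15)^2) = 8 / 2025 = 0.00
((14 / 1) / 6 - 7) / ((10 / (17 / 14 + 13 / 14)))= -1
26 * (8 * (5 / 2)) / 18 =28.89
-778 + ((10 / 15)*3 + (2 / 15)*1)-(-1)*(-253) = -15433 / 15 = -1028.87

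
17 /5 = 3.40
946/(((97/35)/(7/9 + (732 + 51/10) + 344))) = 322388759/873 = 369288.38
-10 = -10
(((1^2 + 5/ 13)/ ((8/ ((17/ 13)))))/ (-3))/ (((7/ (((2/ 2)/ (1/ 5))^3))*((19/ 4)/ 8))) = -2.27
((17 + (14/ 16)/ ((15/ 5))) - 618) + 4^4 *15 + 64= 79279/ 24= 3303.29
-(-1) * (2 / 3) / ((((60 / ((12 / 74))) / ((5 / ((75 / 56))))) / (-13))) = -728 / 8325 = -0.09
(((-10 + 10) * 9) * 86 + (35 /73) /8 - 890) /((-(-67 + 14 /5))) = -2598625 /187464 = -13.86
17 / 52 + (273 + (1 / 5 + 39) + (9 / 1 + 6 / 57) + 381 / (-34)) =26069601 / 83980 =310.43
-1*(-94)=94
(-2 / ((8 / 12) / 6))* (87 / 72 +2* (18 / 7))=-3201 / 28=-114.32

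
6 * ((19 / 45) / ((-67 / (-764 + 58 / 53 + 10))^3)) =2414531591340032 / 671650397265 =3594.92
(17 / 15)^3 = 4913 / 3375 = 1.46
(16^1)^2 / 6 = 128 / 3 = 42.67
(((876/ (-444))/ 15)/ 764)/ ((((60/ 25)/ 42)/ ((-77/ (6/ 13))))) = 511511/ 1017648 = 0.50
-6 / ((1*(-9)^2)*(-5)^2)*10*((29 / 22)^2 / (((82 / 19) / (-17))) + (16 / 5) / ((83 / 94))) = 53041093 / 555880050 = 0.10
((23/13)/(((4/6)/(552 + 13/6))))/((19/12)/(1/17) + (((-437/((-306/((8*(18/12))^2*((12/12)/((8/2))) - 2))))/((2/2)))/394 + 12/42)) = 949131225/17635189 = 53.82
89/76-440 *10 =-334311/76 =-4398.83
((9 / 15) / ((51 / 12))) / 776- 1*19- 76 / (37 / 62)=-89293239 / 610130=-146.35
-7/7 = -1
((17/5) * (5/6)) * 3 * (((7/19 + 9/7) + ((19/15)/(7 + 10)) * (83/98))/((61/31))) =25276253/3407460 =7.42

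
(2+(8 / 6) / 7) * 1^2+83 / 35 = 479 / 105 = 4.56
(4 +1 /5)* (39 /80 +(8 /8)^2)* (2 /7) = 1.78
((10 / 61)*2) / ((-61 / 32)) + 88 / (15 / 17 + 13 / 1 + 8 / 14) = 4733189 / 800015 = 5.92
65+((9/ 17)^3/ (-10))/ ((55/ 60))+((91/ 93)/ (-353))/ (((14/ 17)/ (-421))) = 1178069356273/ 17741776470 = 66.40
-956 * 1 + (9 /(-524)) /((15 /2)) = -1252363 /1310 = -956.00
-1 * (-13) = 13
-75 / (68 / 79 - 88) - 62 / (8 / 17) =-450521 / 3442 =-130.89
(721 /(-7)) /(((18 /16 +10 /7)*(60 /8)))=-11536 /2145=-5.38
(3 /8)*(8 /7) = 3 /7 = 0.43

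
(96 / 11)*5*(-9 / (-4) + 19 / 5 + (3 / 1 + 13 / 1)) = 10584 / 11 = 962.18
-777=-777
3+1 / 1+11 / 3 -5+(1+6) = 29 / 3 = 9.67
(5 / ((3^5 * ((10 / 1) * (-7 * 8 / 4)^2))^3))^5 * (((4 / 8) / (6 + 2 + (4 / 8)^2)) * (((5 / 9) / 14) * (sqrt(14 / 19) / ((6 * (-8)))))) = -sqrt(266) / 1786341451304017816578095592379583911714803581533136253297108893072656699490304000000000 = -0.00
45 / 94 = 0.48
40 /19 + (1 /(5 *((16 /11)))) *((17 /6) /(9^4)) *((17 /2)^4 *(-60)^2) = 1117.96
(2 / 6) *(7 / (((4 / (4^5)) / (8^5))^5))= 290768624077950347197707794436325376 / 3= 96922874692650115732569260000000000.00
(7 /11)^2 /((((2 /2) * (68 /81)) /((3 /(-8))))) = -11907 /65824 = -0.18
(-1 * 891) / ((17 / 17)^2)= -891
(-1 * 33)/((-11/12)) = 36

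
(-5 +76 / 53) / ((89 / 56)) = -10584 / 4717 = -2.24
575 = 575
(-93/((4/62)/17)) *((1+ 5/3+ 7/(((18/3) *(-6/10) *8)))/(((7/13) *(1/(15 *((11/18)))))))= -4076653295/4032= -1011074.73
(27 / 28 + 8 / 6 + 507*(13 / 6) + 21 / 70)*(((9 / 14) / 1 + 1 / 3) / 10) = 18960901 / 176400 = 107.49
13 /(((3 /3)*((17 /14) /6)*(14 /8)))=624 /17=36.71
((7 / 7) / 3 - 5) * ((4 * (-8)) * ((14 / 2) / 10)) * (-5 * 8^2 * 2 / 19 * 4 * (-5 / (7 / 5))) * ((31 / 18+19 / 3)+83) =2349670400 / 513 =4580254.19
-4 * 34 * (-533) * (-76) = -5509088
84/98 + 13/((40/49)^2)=228091/11200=20.37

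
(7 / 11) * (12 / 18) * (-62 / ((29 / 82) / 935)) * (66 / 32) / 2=-8318695 / 116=-71712.89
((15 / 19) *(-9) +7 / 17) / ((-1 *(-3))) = -2162 / 969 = -2.23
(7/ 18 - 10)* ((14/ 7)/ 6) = -173/ 54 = -3.20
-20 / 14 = -10 / 7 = -1.43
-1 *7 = -7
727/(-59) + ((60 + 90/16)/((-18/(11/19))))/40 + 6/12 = -5111675/430464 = -11.87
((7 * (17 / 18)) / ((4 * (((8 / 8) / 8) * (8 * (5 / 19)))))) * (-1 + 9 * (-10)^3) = -20351261 / 360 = -56531.28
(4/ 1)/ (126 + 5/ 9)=36/ 1139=0.03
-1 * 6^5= -7776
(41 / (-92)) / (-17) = 41 / 1564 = 0.03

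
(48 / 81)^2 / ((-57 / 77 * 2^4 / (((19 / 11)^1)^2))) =-2128 / 24057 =-0.09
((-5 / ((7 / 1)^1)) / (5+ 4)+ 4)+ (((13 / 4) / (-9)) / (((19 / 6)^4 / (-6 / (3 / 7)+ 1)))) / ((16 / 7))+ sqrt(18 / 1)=129427909 / 32840892+ 3 *sqrt(2)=8.18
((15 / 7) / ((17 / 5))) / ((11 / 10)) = 750 / 1309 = 0.57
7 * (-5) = -35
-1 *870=-870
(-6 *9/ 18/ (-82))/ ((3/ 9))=9/ 82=0.11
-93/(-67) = 93/67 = 1.39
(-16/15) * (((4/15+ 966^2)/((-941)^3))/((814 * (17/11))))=111978752/117923954312025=0.00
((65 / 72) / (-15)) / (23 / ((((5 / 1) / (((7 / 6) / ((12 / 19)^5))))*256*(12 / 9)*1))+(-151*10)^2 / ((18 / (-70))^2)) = -11796480 / 6758772073496303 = -0.00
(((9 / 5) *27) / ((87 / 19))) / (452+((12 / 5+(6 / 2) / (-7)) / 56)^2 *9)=1182444480 / 50356935421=0.02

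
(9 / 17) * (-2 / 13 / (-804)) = 3 / 29614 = 0.00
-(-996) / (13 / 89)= 88644 / 13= 6818.77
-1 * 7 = -7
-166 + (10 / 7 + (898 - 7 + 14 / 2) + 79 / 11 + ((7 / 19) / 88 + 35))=9077793 / 11704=775.61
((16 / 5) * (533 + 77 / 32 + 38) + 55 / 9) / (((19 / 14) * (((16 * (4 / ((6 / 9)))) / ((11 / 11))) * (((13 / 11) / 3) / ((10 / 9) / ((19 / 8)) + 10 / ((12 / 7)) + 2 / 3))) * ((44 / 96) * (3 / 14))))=19347240997 / 7602660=2544.80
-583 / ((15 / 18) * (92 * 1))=-1749 / 230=-7.60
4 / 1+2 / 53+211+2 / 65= 740911 / 3445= 215.07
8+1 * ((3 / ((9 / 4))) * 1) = 28 / 3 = 9.33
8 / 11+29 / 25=519 / 275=1.89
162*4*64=41472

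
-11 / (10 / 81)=-891 / 10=-89.10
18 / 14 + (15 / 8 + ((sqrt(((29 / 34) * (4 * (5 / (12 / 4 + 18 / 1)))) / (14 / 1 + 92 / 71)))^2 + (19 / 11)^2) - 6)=5288803 / 26806824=0.20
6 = 6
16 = 16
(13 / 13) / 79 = 1 / 79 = 0.01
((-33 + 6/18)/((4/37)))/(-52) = 1813/312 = 5.81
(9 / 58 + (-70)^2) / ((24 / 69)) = 6536807 / 464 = 14087.95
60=60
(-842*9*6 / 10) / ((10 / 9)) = -4092.12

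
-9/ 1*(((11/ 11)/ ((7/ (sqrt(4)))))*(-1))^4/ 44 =-36/ 26411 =-0.00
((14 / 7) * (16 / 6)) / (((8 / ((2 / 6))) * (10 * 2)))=1 / 90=0.01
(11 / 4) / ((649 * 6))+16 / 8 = 2833 / 1416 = 2.00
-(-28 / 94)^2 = -196 / 2209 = -0.09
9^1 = 9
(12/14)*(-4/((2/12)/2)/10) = -144/35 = -4.11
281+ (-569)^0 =282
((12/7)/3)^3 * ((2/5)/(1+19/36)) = 4608/94325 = 0.05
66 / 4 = 33 / 2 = 16.50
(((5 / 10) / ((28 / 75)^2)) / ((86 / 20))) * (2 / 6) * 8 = 9375 / 4214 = 2.22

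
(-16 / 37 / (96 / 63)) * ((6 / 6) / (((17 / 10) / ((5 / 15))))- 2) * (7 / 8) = 1127 / 2516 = 0.45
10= 10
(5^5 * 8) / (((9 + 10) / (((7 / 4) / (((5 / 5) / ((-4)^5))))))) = -44800000 / 19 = -2357894.74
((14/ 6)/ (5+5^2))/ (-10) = -7/ 900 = -0.01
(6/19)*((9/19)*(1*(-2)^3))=-432/361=-1.20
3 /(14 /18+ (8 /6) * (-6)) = -27 /65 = -0.42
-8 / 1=-8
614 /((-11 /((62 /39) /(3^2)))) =-38068 /3861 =-9.86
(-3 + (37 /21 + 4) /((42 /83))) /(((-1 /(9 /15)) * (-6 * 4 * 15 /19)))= 140543 /529200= 0.27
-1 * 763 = -763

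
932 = 932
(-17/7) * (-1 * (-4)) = -68/7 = -9.71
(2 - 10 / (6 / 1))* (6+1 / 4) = 25 / 12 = 2.08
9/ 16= 0.56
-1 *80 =-80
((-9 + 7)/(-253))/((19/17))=34/4807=0.01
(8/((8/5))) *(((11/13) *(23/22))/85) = 23/442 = 0.05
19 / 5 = 3.80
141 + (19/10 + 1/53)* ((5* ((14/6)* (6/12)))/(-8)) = 236763/1696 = 139.60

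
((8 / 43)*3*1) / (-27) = -8 / 387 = -0.02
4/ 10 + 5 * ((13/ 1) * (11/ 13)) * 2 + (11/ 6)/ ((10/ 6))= 111.50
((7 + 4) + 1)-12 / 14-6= 36 / 7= 5.14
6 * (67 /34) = 201 /17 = 11.82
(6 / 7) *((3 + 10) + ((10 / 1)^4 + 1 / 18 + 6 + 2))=180379 / 21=8589.48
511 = 511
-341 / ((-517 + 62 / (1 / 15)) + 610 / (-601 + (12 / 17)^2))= -194029 / 234419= -0.83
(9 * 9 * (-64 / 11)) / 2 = -2592 / 11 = -235.64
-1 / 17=-0.06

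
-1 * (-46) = 46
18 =18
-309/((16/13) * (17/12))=-12051/68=-177.22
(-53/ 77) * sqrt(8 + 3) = -2.28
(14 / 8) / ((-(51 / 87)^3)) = -170723 / 19652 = -8.69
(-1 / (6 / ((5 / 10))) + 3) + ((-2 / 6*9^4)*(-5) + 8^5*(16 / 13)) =7997771 / 156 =51267.76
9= 9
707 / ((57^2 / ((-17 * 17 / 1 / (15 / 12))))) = -50.31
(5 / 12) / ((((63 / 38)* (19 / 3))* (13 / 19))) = 0.06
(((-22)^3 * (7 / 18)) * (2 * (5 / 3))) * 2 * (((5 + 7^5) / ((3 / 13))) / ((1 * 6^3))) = -2262540280 / 243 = -9310865.35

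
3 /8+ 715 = 715.38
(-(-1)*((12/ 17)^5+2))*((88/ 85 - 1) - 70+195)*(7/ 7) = 32825066888/ 120687845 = 271.98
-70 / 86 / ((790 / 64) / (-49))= 10976 / 3397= 3.23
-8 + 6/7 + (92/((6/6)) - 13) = 503/7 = 71.86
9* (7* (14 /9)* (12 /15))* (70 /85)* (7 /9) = 38416 /765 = 50.22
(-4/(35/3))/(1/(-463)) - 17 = 4961/35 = 141.74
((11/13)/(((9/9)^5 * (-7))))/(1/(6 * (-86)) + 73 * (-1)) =5676/3427879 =0.00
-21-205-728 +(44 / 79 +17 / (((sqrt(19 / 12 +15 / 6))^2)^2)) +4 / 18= -1625513212 / 1707111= -952.20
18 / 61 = 0.30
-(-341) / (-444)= -341 / 444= -0.77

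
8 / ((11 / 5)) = 40 / 11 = 3.64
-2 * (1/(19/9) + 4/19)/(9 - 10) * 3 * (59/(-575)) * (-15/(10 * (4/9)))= 62127/43700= 1.42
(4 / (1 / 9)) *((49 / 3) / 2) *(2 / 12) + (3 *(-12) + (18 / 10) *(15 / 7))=118 / 7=16.86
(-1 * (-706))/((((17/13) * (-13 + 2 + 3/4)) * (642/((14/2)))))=-128492/223737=-0.57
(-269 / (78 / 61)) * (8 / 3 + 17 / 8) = -1887035 / 1872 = -1008.03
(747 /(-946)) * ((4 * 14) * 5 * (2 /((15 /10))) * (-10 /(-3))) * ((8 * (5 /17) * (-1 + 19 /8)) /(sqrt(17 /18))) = -6972000 * sqrt(34) /12427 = -3271.38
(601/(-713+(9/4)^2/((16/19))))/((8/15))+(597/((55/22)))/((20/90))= 971011497/904945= 1073.01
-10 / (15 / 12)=-8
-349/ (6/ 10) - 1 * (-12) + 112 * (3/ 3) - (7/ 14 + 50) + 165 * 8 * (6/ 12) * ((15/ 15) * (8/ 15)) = -937/ 6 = -156.17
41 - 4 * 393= -1531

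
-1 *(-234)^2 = -54756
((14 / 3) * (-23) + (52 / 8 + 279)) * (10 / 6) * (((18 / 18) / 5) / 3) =1069 / 54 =19.80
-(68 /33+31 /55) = -433 /165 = -2.62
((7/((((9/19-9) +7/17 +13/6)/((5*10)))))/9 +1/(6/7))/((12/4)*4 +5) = -123837/391918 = -0.32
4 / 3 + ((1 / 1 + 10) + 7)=58 / 3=19.33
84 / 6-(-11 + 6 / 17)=419 / 17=24.65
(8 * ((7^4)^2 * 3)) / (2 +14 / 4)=276710448 / 11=25155495.27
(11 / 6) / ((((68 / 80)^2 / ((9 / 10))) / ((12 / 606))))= 1320 / 29189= 0.05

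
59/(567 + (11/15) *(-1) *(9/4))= 1180/11307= 0.10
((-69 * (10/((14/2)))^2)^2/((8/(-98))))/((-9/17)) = 22482500/49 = 458826.53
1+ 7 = 8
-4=-4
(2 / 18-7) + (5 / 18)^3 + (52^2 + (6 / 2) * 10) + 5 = 15933797 / 5832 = 2732.13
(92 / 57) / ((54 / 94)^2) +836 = 34941536 / 41553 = 840.89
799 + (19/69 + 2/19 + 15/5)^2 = 1392900703/1718721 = 810.43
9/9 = 1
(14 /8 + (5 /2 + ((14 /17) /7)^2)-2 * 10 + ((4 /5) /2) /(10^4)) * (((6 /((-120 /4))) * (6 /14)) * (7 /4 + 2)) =146177307 /28900000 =5.06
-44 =-44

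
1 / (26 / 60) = 30 / 13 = 2.31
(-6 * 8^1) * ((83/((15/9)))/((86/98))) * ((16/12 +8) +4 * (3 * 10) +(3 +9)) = -384984.11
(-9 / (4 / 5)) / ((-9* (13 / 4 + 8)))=1 / 9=0.11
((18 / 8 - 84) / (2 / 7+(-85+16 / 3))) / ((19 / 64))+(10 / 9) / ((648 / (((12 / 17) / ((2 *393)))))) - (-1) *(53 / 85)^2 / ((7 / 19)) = 1384200428596709 / 305952433501050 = 4.52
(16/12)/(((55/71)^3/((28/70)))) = 2863288/2495625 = 1.15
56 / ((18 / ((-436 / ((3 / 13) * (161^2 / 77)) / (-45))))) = 249392 / 642735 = 0.39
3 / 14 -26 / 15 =-319 / 210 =-1.52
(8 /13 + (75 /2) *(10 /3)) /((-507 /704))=-1149632 /6591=-174.42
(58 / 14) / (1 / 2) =58 / 7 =8.29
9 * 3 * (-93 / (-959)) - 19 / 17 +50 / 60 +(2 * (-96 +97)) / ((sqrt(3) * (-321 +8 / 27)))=2.33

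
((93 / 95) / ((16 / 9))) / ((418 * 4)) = 837 / 2541440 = 0.00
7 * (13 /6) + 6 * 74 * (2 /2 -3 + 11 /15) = -16417 /30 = -547.23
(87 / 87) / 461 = 1 / 461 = 0.00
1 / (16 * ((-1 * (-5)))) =1 / 80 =0.01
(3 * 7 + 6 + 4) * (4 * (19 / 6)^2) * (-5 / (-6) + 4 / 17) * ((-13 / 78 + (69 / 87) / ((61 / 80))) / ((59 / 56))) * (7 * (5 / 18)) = 2770690777505 / 1293469803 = 2142.06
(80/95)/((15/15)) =16/19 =0.84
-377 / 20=-18.85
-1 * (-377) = 377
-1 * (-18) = 18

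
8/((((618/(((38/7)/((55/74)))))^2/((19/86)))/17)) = 0.00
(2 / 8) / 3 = 1 / 12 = 0.08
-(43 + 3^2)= -52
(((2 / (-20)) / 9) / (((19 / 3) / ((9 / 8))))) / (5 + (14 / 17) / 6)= -153 / 398240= -0.00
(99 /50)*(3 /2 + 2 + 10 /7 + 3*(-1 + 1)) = 6831 /700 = 9.76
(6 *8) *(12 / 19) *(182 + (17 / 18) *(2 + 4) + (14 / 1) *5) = 148416 / 19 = 7811.37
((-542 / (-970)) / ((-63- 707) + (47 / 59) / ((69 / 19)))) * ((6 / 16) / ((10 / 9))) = -29787507 / 121590547600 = -0.00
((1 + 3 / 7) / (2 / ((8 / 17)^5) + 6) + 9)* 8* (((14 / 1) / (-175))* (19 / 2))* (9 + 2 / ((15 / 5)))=-422321589064 / 797034525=-529.87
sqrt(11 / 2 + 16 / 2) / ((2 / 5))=9.19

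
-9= -9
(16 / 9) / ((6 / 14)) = 112 / 27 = 4.15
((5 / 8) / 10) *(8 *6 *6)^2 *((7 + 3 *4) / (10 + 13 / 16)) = 1575936 / 173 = 9109.46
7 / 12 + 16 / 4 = 55 / 12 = 4.58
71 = 71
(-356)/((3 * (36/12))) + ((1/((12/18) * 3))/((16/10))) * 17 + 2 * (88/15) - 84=-76687/720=-106.51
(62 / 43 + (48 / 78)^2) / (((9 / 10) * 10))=1470 / 7267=0.20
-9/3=-3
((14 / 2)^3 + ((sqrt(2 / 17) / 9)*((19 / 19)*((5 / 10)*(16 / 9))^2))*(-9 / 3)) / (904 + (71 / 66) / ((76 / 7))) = 1720488 / 4534961- 107008*sqrt(34) / 6244641297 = 0.38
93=93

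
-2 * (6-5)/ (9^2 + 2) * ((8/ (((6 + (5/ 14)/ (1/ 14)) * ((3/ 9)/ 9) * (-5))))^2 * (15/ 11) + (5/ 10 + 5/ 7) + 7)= -2724877/ 3866555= -0.70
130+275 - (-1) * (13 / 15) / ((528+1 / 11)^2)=204997723648 / 506167215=405.00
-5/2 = -2.50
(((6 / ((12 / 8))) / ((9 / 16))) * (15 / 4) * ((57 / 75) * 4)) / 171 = 64 / 135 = 0.47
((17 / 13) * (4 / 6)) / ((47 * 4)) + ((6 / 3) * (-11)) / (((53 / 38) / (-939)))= 2877825565 / 194298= 14811.40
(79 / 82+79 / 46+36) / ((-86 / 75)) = -1367850 / 40549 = -33.73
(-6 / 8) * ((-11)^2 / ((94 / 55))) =-19965 / 376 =-53.10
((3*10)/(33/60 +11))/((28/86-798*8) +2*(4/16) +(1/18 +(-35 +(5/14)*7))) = -154800/382358053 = -0.00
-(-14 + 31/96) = 1313/96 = 13.68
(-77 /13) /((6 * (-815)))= 77 /63570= 0.00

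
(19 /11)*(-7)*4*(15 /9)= -2660 /33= -80.61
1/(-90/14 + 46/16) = -0.28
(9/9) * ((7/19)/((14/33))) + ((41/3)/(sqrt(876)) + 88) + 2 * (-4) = 41 * sqrt(219)/1314 + 3073/38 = 81.33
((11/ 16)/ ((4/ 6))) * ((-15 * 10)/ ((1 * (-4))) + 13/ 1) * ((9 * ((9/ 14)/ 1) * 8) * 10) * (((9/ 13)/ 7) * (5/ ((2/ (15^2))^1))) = 13667383125/ 10192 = 1340991.28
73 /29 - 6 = -101 /29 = -3.48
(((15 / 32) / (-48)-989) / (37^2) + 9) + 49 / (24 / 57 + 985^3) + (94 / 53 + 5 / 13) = 91512273011152275313 / 8769098000917403136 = 10.44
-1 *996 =-996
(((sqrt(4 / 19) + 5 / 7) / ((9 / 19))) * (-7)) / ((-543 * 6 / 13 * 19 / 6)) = 182 * sqrt(19) / 92853 + 65 / 4887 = 0.02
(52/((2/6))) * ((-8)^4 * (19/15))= 4046848/5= 809369.60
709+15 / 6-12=699.50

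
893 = 893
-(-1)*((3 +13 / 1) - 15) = 1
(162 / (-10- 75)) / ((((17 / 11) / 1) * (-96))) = 297 / 23120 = 0.01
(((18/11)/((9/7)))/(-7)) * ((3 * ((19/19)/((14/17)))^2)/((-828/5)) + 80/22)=-0.66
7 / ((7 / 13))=13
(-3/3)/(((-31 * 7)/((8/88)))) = 1/2387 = 0.00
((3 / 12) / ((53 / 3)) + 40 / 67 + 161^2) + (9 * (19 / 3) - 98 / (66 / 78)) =4040906227 / 156244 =25862.79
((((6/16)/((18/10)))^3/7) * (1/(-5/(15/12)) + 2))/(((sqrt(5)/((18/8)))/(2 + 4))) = 25 * sqrt(5)/4096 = 0.01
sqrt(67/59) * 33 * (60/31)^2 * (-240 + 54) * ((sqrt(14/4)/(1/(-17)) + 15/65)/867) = -712800 * sqrt(3953)/6871553 + 118800 * sqrt(55342)/31093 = 892.32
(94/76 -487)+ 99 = -386.76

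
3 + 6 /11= 39 /11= 3.55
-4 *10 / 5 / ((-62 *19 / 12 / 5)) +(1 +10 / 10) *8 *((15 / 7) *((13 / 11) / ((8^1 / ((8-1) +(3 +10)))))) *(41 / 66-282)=-2031373060 / 71269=-28502.90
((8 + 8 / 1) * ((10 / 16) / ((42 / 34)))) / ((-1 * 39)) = -170 / 819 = -0.21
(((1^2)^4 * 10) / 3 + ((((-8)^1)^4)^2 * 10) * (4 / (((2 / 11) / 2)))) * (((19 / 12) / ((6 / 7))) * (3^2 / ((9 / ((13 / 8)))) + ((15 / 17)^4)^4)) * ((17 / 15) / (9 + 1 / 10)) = 2988934044.28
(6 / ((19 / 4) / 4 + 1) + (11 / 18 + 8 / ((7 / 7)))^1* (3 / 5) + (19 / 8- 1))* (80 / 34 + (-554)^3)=-1578661154.03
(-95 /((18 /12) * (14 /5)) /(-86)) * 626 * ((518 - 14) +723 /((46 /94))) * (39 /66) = 2669162275 /13846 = 192774.97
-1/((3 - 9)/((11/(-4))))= -11/24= -0.46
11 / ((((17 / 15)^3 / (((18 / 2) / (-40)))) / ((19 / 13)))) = -1269675 / 510952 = -2.48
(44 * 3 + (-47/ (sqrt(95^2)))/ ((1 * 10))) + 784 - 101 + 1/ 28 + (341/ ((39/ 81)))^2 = 502405.81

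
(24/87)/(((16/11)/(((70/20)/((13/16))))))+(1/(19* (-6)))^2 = 4003145/4899492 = 0.82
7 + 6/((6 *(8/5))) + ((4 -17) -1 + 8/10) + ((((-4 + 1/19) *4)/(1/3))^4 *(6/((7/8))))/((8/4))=629855796568919/36489880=17261109.01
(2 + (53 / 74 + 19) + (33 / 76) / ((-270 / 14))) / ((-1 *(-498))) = 0.04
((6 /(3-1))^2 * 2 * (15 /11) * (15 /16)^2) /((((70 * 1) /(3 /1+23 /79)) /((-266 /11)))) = -7502625 /305888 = -24.53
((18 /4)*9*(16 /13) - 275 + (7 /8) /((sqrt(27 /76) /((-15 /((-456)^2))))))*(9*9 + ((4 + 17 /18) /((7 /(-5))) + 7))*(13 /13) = -31152061 /1638 - 53215*sqrt(57) /44914176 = -19018.36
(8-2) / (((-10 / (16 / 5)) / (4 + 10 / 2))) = -432 / 25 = -17.28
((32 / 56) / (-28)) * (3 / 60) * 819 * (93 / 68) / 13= -837 / 9520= -0.09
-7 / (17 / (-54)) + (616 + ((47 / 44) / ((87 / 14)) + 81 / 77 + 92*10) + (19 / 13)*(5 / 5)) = 4621820551 / 2960958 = 1560.92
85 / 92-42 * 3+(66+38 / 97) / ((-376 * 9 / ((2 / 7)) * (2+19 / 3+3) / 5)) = -2675533963 / 21390828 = -125.08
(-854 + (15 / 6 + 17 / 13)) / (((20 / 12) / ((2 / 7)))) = -13263 / 91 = -145.75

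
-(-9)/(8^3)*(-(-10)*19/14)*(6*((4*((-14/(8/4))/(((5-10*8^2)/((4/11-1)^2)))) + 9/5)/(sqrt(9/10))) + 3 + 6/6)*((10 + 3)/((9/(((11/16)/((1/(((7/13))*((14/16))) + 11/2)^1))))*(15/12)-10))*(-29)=-12606199515*sqrt(10)/4423192576-4963959/1583104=-12.15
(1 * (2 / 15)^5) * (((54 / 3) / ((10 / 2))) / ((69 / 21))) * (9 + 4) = 5824 / 9703125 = 0.00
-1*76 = -76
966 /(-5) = -966 /5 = -193.20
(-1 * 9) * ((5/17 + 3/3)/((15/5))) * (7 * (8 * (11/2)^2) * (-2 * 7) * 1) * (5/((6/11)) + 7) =25304972/17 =1488527.76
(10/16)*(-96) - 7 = -67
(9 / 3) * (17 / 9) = 17 / 3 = 5.67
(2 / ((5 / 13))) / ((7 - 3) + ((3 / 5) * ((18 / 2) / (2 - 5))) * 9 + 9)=-13 / 8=-1.62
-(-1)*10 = 10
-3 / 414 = -1 / 138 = -0.01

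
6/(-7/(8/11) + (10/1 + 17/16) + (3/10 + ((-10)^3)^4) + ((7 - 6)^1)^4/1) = 480/80000000000219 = 0.00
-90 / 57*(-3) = 90 / 19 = 4.74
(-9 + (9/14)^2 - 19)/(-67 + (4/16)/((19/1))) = 102733/249459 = 0.41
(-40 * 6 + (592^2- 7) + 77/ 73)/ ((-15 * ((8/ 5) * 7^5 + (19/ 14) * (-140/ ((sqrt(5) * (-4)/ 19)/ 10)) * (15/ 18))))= -41249892847296/ 46766840126683 + 2307324099500 * sqrt(5)/ 46766840126683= -0.77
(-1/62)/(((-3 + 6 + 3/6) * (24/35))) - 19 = -14141/744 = -19.01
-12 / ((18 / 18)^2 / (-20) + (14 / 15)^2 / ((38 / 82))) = -205200 / 31289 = -6.56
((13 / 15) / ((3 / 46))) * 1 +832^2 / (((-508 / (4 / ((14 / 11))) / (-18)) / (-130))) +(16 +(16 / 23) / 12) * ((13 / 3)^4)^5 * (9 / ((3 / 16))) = 4201204845767283.78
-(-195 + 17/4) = 763/4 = 190.75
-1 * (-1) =1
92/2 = 46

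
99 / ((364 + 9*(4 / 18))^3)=11 / 5447544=0.00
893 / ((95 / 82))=3854 / 5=770.80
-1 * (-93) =93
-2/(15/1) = -0.13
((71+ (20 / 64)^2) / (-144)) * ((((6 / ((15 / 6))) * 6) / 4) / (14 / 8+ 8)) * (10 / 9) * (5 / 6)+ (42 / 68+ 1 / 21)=10617335 / 21385728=0.50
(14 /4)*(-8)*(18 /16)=-31.50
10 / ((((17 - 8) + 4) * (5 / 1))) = 2 / 13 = 0.15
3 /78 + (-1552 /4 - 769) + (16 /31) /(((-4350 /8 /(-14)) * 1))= -2028188129 /1753050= -1156.95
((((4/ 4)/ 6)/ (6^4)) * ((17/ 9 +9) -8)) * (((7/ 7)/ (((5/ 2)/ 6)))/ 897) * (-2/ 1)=-1/ 503010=-0.00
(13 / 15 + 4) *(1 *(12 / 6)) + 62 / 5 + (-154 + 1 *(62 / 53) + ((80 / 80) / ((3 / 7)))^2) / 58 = 2710189 / 138330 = 19.59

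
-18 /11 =-1.64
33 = 33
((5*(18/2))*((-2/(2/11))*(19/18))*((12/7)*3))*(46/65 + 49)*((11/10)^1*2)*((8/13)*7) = -1069641936/845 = -1265848.44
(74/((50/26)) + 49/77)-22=4707/275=17.12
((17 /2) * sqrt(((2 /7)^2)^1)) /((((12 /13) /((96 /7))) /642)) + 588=1163868 /49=23752.41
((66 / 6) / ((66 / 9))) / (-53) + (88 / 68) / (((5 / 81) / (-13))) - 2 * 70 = -3717251 / 9010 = -412.57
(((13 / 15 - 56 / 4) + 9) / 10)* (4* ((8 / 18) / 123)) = -496 / 83025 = -0.01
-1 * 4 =-4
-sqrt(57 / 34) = -sqrt(1938) / 34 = -1.29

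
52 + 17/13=693/13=53.31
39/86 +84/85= 1.44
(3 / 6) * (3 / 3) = 1 / 2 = 0.50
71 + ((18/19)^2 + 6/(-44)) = 569927/7942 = 71.76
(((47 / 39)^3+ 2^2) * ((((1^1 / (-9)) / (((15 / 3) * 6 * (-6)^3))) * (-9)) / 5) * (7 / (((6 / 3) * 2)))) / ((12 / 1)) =-2387693 / 92252908800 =-0.00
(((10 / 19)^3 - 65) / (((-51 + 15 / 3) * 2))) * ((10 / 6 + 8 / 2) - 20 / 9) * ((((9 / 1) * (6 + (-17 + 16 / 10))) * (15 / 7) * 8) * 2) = -7777495140 / 1104299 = -7042.93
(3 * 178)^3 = 152273304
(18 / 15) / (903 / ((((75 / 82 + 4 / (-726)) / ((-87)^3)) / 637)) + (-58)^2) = -81183 / 28186777228449185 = -0.00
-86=-86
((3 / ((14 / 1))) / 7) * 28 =6 / 7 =0.86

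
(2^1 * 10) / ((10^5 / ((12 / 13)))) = 3 / 16250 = 0.00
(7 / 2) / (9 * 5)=7 / 90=0.08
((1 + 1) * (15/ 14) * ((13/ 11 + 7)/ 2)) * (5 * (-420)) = -202500/ 11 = -18409.09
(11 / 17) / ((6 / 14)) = 77 / 51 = 1.51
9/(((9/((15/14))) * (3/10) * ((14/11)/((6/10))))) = 165/98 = 1.68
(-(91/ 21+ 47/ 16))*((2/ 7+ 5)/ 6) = -12913/ 2016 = -6.41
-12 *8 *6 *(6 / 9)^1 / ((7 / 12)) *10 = -46080 / 7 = -6582.86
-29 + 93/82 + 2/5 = -11261/410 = -27.47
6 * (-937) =-5622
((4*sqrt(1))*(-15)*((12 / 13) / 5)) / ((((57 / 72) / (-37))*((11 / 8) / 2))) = 2045952 / 2717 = 753.02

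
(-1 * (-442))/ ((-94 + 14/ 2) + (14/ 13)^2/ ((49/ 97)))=-74698/ 14315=-5.22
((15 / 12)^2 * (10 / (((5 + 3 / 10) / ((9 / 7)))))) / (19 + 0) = 5625 / 28196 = 0.20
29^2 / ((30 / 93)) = 26071 / 10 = 2607.10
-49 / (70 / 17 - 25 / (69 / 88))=57477 / 32570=1.76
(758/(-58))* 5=-1895/29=-65.34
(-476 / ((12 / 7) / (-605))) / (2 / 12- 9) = -1007930 / 53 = -19017.55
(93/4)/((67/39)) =3627/268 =13.53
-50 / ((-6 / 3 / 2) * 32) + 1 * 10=185 / 16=11.56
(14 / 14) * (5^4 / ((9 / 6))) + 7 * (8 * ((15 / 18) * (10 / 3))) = 5150 / 9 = 572.22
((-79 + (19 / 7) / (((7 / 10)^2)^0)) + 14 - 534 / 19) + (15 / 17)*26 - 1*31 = -98.45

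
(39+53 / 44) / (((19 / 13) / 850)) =9773725 / 418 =23382.12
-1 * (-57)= 57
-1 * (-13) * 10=130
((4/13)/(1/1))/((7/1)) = 4/91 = 0.04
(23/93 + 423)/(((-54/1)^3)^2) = 0.00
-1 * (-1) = 1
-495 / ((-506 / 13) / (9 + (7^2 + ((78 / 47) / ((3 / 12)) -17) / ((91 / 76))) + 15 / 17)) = 164343285 / 257278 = 638.78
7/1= 7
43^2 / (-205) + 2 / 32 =-29379 / 3280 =-8.96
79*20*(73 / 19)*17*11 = 21568580 / 19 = 1135188.42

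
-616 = -616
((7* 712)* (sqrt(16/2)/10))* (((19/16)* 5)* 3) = 35511* sqrt(2)/2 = 25110.07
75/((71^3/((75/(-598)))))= -5625/214030778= -0.00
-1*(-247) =247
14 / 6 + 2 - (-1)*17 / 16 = 259 / 48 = 5.40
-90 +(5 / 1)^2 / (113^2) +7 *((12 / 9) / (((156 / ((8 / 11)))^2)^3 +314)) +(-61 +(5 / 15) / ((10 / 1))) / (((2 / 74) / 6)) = -2323900650653251887423046 / 170566547612393541585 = -13624.60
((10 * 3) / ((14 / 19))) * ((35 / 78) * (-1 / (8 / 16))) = -36.54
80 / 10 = 8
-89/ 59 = -1.51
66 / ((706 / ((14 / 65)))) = 462 / 22945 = 0.02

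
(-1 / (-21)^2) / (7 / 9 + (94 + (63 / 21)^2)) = -1 / 45766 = -0.00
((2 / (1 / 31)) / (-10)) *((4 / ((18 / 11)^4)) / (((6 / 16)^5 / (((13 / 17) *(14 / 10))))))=-338348122112 / 677587275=-499.34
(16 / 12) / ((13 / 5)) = 20 / 39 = 0.51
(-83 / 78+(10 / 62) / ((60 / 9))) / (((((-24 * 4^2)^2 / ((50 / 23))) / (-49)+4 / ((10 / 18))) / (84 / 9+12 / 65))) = 3040940 / 423085923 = 0.01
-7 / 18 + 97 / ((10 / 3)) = 1292 / 45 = 28.71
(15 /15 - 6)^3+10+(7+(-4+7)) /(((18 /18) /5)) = -65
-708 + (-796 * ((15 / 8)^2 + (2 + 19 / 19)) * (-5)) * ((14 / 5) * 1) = 575217 / 8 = 71902.12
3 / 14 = 0.21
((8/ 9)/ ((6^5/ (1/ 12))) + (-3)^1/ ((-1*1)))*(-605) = -190532045/ 104976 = -1815.01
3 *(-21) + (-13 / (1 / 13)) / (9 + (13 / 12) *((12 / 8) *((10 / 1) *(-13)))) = -50291 / 809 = -62.16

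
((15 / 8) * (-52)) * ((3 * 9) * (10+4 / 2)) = -31590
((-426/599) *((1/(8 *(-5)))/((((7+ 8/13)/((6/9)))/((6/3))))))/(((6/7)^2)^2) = 2216123/384270480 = 0.01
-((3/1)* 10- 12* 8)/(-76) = -33/38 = -0.87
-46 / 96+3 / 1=121 / 48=2.52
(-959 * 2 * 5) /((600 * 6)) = -959 /360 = -2.66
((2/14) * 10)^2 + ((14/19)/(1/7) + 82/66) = 259337/30723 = 8.44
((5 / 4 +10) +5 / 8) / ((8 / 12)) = 285 / 16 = 17.81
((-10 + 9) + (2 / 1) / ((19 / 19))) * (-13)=-13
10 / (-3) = -10 / 3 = -3.33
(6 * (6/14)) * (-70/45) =-4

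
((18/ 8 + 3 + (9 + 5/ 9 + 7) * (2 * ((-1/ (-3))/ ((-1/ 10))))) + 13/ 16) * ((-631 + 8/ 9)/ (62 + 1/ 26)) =3322032103/ 3135672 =1059.43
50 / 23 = 2.17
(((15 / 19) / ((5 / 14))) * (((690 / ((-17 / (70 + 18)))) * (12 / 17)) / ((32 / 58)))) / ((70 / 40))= -31695840 / 5491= -5772.33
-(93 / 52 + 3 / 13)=-105 / 52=-2.02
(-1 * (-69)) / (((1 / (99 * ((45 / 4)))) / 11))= 3381345 / 4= 845336.25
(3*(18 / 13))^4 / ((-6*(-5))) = 1417176 / 142805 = 9.92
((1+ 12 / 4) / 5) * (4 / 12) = 4 / 15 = 0.27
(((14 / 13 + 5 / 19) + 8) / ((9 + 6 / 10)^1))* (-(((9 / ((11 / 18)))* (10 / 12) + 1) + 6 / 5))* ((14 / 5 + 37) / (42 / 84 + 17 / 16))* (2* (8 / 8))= -243625352 / 339625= -717.34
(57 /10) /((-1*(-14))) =0.41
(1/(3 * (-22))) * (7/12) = -7/792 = -0.01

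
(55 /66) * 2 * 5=25 /3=8.33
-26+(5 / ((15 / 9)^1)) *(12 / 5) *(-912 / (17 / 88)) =-2891426 / 85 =-34016.78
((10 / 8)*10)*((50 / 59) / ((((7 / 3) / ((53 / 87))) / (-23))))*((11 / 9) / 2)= -8380625 / 215586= -38.87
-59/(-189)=59/189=0.31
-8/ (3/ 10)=-80/ 3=-26.67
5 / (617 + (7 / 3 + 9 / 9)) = 15 / 1861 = 0.01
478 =478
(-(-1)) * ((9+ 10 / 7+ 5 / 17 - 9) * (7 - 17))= -2050 / 119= -17.23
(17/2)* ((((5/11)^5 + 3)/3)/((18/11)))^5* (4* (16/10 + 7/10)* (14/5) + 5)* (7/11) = 77758241778121507319380462715189/5309274911345776164169361318850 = 14.65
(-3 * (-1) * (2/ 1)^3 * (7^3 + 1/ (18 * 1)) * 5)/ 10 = 12350/ 3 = 4116.67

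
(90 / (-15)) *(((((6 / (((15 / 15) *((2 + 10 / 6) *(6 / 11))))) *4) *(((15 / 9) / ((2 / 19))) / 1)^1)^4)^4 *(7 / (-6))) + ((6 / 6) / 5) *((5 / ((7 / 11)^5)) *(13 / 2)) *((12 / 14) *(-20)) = 2375439070537194392955137829999999874380220 / 117649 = 20190898949733481737670000000000000000.00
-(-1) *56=56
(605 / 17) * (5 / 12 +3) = 24805 / 204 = 121.59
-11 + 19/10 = -91/10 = -9.10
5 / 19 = 0.26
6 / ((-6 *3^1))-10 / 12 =-7 / 6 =-1.17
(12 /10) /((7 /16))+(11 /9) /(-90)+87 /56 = 19427 /4536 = 4.28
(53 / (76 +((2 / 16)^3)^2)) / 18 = 6946816 / 179306505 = 0.04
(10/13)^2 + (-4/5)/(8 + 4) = 1331/2535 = 0.53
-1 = -1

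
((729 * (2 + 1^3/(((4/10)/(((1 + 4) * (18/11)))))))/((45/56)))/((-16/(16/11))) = -1120392/605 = -1851.89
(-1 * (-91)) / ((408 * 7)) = 13 / 408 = 0.03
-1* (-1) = 1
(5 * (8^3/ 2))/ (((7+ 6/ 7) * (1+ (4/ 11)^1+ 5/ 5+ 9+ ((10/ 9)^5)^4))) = 21786536502630016411392/ 2619708182382116100125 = 8.32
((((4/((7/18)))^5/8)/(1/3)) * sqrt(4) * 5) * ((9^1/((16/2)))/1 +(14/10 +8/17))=52786971648/40817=1293259.47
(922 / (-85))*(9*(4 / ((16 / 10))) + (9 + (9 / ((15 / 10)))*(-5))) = -1383 / 85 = -16.27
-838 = -838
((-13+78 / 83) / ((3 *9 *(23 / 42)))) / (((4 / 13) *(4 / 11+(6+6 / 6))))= -1002001 / 2783322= -0.36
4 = 4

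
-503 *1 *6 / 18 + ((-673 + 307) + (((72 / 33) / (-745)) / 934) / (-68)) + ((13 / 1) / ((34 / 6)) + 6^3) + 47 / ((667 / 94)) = -40194553840147 / 130185270105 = -308.75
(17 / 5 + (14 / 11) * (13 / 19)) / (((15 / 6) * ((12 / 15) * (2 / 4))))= 4463 / 1045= 4.27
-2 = -2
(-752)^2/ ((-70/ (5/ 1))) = -282752/ 7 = -40393.14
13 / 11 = 1.18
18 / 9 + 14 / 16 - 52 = -393 / 8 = -49.12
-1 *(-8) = 8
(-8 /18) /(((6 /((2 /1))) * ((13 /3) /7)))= -28 /117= -0.24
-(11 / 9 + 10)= -101 / 9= -11.22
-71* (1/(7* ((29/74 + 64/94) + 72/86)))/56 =-5309167/55985636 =-0.09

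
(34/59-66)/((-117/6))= 7720/2301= 3.36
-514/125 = -4.11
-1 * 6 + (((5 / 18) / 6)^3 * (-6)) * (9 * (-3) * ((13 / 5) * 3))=-15227 / 2592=-5.87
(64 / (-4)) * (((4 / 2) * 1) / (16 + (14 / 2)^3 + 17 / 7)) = -112 / 1265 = -0.09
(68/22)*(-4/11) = -1.12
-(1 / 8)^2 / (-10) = 1 / 640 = 0.00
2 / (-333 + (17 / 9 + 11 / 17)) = -306 / 50561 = -0.01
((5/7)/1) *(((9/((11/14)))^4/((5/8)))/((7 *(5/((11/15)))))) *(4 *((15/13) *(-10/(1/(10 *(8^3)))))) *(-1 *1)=1685528248320/17303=97412486.18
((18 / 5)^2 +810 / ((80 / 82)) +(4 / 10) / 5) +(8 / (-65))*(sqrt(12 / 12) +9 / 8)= 1095937 / 1300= 843.03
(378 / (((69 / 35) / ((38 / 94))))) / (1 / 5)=418950 / 1081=387.56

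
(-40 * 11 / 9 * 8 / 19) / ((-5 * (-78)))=-352 / 6669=-0.05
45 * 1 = 45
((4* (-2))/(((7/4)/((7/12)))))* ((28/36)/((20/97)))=-10.06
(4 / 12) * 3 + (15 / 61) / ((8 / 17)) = 743 / 488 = 1.52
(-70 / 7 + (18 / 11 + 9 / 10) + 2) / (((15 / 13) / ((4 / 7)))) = -15626 / 5775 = -2.71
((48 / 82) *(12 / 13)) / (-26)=-144 / 6929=-0.02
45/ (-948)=-15/ 316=-0.05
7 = 7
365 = 365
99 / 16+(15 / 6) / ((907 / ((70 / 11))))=990523 / 159632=6.21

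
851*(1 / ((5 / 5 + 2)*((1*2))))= 851 / 6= 141.83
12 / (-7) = -12 / 7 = -1.71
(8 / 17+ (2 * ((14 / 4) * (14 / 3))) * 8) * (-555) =-2470120 / 17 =-145301.18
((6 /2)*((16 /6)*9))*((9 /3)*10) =2160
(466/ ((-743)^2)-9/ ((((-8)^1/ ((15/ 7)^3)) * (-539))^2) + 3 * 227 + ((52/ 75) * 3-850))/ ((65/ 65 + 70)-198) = 5039293835837462236337/ 3834132362598134027200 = 1.31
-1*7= -7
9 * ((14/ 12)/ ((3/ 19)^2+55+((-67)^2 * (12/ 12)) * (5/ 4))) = 5054/ 2727367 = 0.00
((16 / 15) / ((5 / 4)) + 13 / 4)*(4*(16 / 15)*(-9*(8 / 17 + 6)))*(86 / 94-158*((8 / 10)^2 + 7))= 614129197792 / 499375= 1229795.64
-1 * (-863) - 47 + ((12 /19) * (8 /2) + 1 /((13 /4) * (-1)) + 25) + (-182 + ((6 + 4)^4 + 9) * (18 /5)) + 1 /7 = 317217568 /8645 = 36693.76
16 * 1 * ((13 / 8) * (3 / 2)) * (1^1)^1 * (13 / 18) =169 / 6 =28.17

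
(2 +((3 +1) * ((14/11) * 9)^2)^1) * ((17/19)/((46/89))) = 48223849/52877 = 912.00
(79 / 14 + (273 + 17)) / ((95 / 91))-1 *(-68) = 66727 / 190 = 351.19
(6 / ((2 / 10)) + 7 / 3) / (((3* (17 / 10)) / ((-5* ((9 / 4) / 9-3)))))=26675 / 306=87.17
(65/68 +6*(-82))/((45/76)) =-634429/765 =-829.32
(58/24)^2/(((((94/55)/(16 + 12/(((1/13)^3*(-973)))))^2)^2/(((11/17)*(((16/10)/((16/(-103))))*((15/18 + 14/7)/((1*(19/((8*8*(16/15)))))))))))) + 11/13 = -61592947671321097365610117391/87503367121321550828247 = -703892.32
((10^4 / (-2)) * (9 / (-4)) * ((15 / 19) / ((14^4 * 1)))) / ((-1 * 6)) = -28125 / 729904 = -0.04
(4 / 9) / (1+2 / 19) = 76 / 189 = 0.40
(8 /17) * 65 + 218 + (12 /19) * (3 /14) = 562364 /2261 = 248.72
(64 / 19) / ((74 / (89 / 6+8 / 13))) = 0.70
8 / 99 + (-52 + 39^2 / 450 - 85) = -661019 / 4950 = -133.54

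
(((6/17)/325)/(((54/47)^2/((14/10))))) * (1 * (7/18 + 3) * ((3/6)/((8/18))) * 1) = 943243/214812000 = 0.00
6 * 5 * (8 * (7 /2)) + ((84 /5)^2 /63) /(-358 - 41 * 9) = 15266888 /18175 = 839.99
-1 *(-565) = 565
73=73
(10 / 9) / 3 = 10 / 27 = 0.37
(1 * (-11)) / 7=-11 / 7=-1.57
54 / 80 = 27 / 40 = 0.68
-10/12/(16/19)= -0.99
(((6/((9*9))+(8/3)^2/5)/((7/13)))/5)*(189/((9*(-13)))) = -202/225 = -0.90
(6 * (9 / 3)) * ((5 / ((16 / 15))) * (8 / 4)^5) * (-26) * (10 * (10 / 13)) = -540000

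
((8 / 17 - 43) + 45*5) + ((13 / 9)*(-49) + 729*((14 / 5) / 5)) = 1988743 / 3825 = 519.93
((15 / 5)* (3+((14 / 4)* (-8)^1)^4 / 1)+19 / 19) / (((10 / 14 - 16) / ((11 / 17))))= -141986306 / 1819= -78057.34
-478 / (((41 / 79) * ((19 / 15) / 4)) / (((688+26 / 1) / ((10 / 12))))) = -1941268896 / 779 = -2492001.15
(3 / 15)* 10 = 2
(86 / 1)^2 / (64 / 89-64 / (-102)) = 8392611 / 1528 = 5492.55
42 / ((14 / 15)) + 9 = 54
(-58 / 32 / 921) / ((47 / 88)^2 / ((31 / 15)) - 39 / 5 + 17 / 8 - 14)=2175580 / 21598021941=0.00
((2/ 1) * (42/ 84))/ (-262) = -1/ 262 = -0.00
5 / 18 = 0.28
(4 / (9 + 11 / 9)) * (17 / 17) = 9 / 23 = 0.39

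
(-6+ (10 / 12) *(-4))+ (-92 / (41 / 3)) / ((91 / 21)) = -17408 / 1599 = -10.89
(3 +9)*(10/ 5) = 24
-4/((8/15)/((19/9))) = -15.83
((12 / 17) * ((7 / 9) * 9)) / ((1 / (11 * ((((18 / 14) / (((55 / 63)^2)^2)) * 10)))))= 3402639576 / 2828375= 1203.04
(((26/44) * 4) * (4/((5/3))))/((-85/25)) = -312/187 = -1.67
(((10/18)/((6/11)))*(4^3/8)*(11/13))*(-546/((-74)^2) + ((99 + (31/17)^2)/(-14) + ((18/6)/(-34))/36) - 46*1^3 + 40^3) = 197806235474045/448656894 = 440885.31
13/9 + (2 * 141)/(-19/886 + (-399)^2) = 1835925539/1269468603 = 1.45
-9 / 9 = -1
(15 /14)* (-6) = -45 /7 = -6.43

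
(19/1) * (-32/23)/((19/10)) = -13.91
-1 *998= -998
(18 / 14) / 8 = 9 / 56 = 0.16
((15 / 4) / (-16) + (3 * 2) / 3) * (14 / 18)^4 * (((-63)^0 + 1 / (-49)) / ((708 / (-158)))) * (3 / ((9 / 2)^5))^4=-57333907456 / 58101483228833062739979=-0.00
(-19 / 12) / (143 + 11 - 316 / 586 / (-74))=-205979 / 20035116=-0.01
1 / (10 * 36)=1 / 360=0.00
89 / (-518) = -0.17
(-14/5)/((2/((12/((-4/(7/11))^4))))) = -50421/4685120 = -0.01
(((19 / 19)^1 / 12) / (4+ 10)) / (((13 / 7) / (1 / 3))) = 1 / 936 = 0.00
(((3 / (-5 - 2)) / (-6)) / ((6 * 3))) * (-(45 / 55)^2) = -9 / 3388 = -0.00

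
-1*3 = -3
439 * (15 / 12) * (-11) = -24145 / 4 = -6036.25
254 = 254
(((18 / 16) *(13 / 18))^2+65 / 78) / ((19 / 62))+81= 626533 / 7296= 85.87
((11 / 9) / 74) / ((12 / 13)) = 0.02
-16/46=-0.35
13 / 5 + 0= 13 / 5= 2.60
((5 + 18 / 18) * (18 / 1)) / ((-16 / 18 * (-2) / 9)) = 2187 / 4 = 546.75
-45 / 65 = -9 / 13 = -0.69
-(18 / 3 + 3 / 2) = -15 / 2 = -7.50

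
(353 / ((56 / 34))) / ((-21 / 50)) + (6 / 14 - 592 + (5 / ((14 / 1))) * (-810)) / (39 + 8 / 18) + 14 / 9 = -531.07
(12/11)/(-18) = -2/33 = -0.06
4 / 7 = 0.57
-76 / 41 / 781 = -76 / 32021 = -0.00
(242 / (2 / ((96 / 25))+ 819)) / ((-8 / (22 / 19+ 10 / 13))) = -691152 / 9716239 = -0.07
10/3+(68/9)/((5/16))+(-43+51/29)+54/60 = -33487/2610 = -12.83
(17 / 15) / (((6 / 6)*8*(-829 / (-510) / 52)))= 4.53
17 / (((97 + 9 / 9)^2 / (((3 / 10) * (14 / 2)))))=51 / 13720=0.00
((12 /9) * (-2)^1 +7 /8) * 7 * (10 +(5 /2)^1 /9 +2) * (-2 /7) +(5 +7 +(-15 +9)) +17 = 14471 /216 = 67.00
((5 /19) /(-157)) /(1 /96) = -480 /2983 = -0.16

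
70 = 70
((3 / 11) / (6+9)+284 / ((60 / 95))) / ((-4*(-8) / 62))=1150069 / 1320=871.26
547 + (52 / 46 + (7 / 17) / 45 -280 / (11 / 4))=446.32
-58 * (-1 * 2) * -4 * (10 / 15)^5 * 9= -14848 / 27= -549.93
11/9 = 1.22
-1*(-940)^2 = -883600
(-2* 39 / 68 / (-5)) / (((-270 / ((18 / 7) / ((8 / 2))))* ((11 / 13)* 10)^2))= -2197 / 287980000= -0.00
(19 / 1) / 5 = 19 / 5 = 3.80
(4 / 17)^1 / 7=4 / 119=0.03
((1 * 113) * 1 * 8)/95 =904/95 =9.52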